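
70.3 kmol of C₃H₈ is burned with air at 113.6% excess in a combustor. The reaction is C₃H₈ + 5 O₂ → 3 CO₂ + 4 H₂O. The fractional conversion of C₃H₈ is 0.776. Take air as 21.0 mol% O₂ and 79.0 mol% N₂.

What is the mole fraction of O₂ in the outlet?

Stoichiometric O₂ = 5 × 70.3 = 351.5 kmol; O₂ fed = 351.5 × 2.136 = 750.8 kmol.
N₂ fed = 750.8 × 79/21 = 2824 kmol.
Fuel reacted = 0.776 × 70.3 → ξ = 54.55 kmol.
Outlet (n = n₀ + ν ξ):
  C₃H₈: 70.3 − 1(54.55) = 15.75
  O₂: 750.8 − 5(54.55) = 478
  N₂: 2824 (inert)
  CO₂: 0 + 3(54.55) = 163.7
  H₂O: 0 + 4(54.55) = 218.2
Total out = 3700 kmol; y_O₂ = 478 / 3700 = 0.1292.

0.129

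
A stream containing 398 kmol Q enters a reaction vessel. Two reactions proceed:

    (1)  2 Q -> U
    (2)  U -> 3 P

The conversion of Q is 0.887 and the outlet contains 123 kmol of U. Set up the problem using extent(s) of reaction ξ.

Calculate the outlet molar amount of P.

Conversion of Q: Q consumed = 2ξ₁ = 0.887 × 398 → ξ₁ = 176.5 kmol.
U balance: n_U = 0 + 1ξ₁ − 1ξ₂ = 123 → ξ₂ = (1·176.5 − 123)/1 = 53.51 kmol.
Outlet amounts (n = n₀ + Σ ν·ξ):
  Q: 398 − 2(176.5) = 44.97
  U: 0 + 1(176.5) − 1(53.51) = 123
  P: 0 + 3(53.51) = 160.5

161 kmol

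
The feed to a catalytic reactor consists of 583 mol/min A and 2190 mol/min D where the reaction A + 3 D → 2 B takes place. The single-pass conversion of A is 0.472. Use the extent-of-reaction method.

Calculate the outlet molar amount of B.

A reacted = 0.472 × 583 = 275.2 mol/min; ν_A = −1, so ξ = 275.2/1 = 275.2 mol/min.
Outlet amounts (n = n₀ + ν ξ):
  A: 583 − 1(275.2) = 307.8
  D: 2190 − 3(275.2) = 1364
  B: 0 + 2(275.2) = 550.4

550 mol/min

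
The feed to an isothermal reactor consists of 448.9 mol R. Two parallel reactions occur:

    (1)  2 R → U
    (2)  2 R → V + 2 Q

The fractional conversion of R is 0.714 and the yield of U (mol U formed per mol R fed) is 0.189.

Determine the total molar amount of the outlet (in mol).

439 mol

Yield of U: 1ξ₁ / 448.9 = 0.189 → ξ₁ = 84.84 mol.
Conversion of R: 2ξ₁ + 2ξ₂ = 0.714 × 448.9 = 320.5 → ξ₂ = 75.42 mol.
Outlet amounts (n = n₀ + Σ ν·ξ):
  R: 448.9 − 2(84.84) − 2(75.42) = 128.4
  U: 0 + 1(84.84) = 84.84
  V: 0 + 1(75.42) = 75.42
  Q: 0 + 2(75.42) = 150.8
Total out = 128.4 + 84.84 + 75.42 + 150.8 = 439.5 mol.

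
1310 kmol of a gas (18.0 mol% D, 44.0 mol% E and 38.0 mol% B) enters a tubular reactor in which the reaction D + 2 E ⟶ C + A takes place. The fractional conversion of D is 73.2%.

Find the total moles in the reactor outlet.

D reacted = 0.732 × 235.8 = 172.6 kmol; ν_D = −1, so ξ = 172.6/1 = 172.6 kmol.
Outlet amounts (n = n₀ + ν ξ):
  D: 235.8 − 1(172.6) = 63.19
  E: 576.4 − 2(172.6) = 231.2
  C: 0 + 1(172.6) = 172.6
  A: 0 + 1(172.6) = 172.6
  B: 497.8 (inert)
Total out = 63.19 + 231.2 + 172.6 + 172.6 + 497.8 = 1137 kmol.

1140 kmol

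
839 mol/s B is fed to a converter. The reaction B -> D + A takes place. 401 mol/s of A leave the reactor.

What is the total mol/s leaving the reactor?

1240 mol/s

For A: n = n₀ + 1ξ → 401 = 0 + 1ξ, giving ξ = 401 mol/s.
Outlet amounts (n = n₀ + ν ξ):
  B: 839 − 1(401) = 438
  D: 0 + 1(401) = 401
  A: 0 + 1(401) = 401
Total out = 438 + 401 + 401 = 1240 mol/s.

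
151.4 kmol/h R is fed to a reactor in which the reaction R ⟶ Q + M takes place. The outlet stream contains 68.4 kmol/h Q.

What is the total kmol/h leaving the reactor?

For Q: n = n₀ + 1ξ → 68.4 = 0 + 1ξ, giving ξ = 68.4 kmol/h.
Outlet amounts (n = n₀ + ν ξ):
  R: 151.4 − 1(68.4) = 83
  Q: 0 + 1(68.4) = 68.4
  M: 0 + 1(68.4) = 68.4
Total out = 83 + 68.4 + 68.4 = 219.8 kmol/h.

220 kmol/h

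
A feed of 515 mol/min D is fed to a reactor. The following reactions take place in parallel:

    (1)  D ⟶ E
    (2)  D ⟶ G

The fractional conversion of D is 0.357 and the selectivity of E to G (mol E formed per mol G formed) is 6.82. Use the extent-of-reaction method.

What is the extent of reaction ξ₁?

Conversion of D: D consumed = 0.357 × 515 = 183.9 mol/min = 1ξ₁ + 1ξ₂.
Selectivity: 1ξ₁ / (1ξ₂) = 6.82 → ξ₁ = 6.82 ξ₂.
Substitute: (1·6.82 + 1) ξ₂ = 183.9 → ξ₂ = 23.51 mol/min, ξ₁ = 160.3 mol/min.
Outlet amounts (n = n₀ + Σ ν·ξ):
  D: 515 − 1(160.3) − 1(23.51) = 331.1
  E: 0 + 1(160.3) = 160.3
  G: 0 + 1(23.51) = 23.51

ξ₁ = 160 mol/min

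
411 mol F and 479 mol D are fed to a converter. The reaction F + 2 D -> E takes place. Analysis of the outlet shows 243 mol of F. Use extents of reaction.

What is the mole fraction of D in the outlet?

For F: n = n₀ − 1ξ → 243 = 411 − 1ξ, giving ξ = 168 mol.
Outlet amounts (n = n₀ + ν ξ):
  F: 411 − 1(168) = 243
  D: 479 − 2(168) = 143
  E: 0 + 1(168) = 168
Total out = 554 mol; y_D = 143 / 554 = 0.2581.

0.258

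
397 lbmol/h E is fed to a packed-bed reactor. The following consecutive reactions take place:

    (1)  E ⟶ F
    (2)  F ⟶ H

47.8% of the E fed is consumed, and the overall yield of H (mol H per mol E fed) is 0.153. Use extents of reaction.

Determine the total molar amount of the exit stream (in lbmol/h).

Conversion of E: E consumed = 1ξ₁ = 0.478 × 397 → ξ₁ = 189.8 lbmol/h.
Yield of H: 1ξ₂ / 397 = 0.153 → ξ₂ = 60.74 lbmol/h.
Outlet amounts (n = n₀ + Σ ν·ξ):
  E: 397 − 1(189.8) = 207.2
  F: 0 + 1(189.8) − 1(60.74) = 129
  H: 0 + 1(60.74) = 60.74
Total out = 207.2 + 129 + 60.74 = 397 lbmol/h.

397 lbmol/h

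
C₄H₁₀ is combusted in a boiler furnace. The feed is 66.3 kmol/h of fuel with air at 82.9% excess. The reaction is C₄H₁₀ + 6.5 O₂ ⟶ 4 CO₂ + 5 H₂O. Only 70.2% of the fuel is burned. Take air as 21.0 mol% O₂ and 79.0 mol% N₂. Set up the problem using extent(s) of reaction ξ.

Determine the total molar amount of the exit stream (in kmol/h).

Stoichiometric O₂ = 6.5 × 66.3 = 430.9 kmol/h; O₂ fed = 430.9 × 1.829 = 788.2 kmol/h.
N₂ fed = 788.2 × 79/21 = 2965 kmol/h.
Fuel reacted = 0.702 × 66.3 → ξ = 46.54 kmol/h.
Outlet (n = n₀ + ν ξ):
  C₄H₁₀: 66.3 − 1(46.54) = 19.76
  O₂: 788.2 − 6.5(46.54) = 485.7
  N₂: 2965 (inert)
  CO₂: 0 + 4(46.54) = 186.2
  H₂O: 0 + 5(46.54) = 232.7
Total out = 19.76 + 485.7 + 2965 + 186.2 + 232.7 = 3889 kmol/h.

3890 kmol/h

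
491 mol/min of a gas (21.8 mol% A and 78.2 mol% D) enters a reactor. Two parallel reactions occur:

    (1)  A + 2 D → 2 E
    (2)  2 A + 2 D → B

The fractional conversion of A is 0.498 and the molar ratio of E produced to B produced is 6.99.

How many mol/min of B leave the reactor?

9.7 mol/min

Conversion of A: A consumed = 0.498 × 107 = 53.3 mol/min = 1ξ₁ + 2ξ₂.
Selectivity: 2ξ₁ / (1ξ₂) = 6.99 → ξ₁ = 3.495 ξ₂.
Substitute: (1·3.495 + 2) ξ₂ = 53.3 → ξ₂ = 9.701 mol/min, ξ₁ = 33.9 mol/min.
Outlet amounts (n = n₀ + Σ ν·ξ):
  A: 107 − 1(33.9) − 2(9.701) = 53.73
  D: 384 − 2(33.9) − 2(9.701) = 296.8
  E: 0 + 2(33.9) = 67.81
  B: 0 + 1(9.701) = 9.701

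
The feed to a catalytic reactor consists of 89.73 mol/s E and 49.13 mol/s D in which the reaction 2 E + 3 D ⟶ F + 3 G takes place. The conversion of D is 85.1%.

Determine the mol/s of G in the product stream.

41.8 mol/s

D reacted = 0.851 × 49.13 = 41.81 mol/s; ν_D = −3, so ξ = 41.81/3 = 13.94 mol/s.
Outlet amounts (n = n₀ + ν ξ):
  E: 89.73 − 2(13.94) = 61.86
  D: 49.13 − 3(13.94) = 7.32
  F: 0 + 1(13.94) = 13.94
  G: 0 + 3(13.94) = 41.81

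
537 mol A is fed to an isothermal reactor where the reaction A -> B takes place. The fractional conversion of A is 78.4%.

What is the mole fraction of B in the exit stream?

0.784

A reacted = 0.784 × 537 = 421 mol; ν_A = −1, so ξ = 421/1 = 421 mol.
Outlet amounts (n = n₀ + ν ξ):
  A: 537 − 1(421) = 116
  B: 0 + 1(421) = 421
Total out = 537 mol; y_B = 421 / 537 = 0.784.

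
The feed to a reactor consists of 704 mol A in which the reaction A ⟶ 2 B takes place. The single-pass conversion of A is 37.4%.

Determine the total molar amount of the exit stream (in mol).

A reacted = 0.374 × 704 = 263.3 mol; ν_A = −1, so ξ = 263.3/1 = 263.3 mol.
Outlet amounts (n = n₀ + ν ξ):
  A: 704 − 1(263.3) = 440.7
  B: 0 + 2(263.3) = 526.6
Total out = 440.7 + 526.6 = 967.3 mol.

967 mol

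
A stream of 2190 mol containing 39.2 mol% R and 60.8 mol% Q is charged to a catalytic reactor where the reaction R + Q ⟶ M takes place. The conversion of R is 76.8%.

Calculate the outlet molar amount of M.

R reacted = 0.768 × 858.5 = 659.3 mol; ν_R = −1, so ξ = 659.3/1 = 659.3 mol.
Outlet amounts (n = n₀ + ν ξ):
  R: 858.5 − 1(659.3) = 199.2
  Q: 1332 − 1(659.3) = 672.2
  M: 0 + 1(659.3) = 659.3

659 mol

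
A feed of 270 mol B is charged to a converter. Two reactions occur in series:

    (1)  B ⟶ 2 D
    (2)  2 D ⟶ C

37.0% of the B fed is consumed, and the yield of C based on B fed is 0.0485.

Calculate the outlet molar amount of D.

Conversion of B: B consumed = 1ξ₁ = 0.37 × 270 → ξ₁ = 99.9 mol.
Yield of C: 1ξ₂ / 270 = 0.0485 → ξ₂ = 13.1 mol.
Outlet amounts (n = n₀ + Σ ν·ξ):
  B: 270 − 1(99.9) = 170.1
  D: 0 + 2(99.9) − 2(13.1) = 173.6
  C: 0 + 1(13.1) = 13.1

174 mol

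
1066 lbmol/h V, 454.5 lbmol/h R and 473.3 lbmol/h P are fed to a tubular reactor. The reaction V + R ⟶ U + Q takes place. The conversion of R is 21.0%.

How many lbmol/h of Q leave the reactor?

R reacted = 0.21 × 454.5 = 95.44 lbmol/h; ν_R = −1, so ξ = 95.44/1 = 95.44 lbmol/h.
Outlet amounts (n = n₀ + ν ξ):
  V: 1066 − 1(95.44) = 970.6
  R: 454.5 − 1(95.44) = 359.1
  U: 0 + 1(95.44) = 95.44
  Q: 0 + 1(95.44) = 95.44
  P: 473.3 (inert)

95.4 lbmol/h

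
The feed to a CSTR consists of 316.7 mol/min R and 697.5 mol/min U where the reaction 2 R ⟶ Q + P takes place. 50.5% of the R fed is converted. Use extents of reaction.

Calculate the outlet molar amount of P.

80 mol/min

R reacted = 0.505 × 316.7 = 159.9 mol/min; ν_R = −2, so ξ = 159.9/2 = 79.97 mol/min.
Outlet amounts (n = n₀ + ν ξ):
  R: 316.7 − 2(79.97) = 156.8
  Q: 0 + 1(79.97) = 79.97
  P: 0 + 1(79.97) = 79.97
  U: 697.5 (inert)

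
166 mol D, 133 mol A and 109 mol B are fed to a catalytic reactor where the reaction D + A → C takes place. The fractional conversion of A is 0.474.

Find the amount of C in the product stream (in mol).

63 mol

A reacted = 0.474 × 133 = 63.04 mol; ν_A = −1, so ξ = 63.04/1 = 63.04 mol.
Outlet amounts (n = n₀ + ν ξ):
  D: 166 − 1(63.04) = 103
  A: 133 − 1(63.04) = 69.96
  C: 0 + 1(63.04) = 63.04
  B: 109 (inert)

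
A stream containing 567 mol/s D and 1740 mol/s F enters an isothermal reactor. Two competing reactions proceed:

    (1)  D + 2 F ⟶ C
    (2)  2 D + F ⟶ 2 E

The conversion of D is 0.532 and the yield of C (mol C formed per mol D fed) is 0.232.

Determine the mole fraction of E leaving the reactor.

Yield of C: 1ξ₁ / 567 = 0.232 → ξ₁ = 131.5 mol/s.
Conversion of D: 1ξ₁ + 2ξ₂ = 0.532 × 567 = 301.6 → ξ₂ = 85.05 mol/s.
Outlet amounts (n = n₀ + Σ ν·ξ):
  D: 567 − 1(131.5) − 2(85.05) = 265.4
  F: 1740 − 2(131.5) − 1(85.05) = 1392
  C: 0 + 1(131.5) = 131.5
  E: 0 + 2(85.05) = 170.1
Total out = 1959 mol/s; y_E = 170.1 / 1959 = 0.08684.

0.0868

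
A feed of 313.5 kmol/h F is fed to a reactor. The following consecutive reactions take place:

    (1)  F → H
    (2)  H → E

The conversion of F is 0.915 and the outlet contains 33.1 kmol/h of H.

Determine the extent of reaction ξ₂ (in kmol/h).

Conversion of F: F consumed = 1ξ₁ = 0.915 × 313.5 → ξ₁ = 286.9 kmol/h.
H balance: n_H = 0 + 1ξ₁ − 1ξ₂ = 33.1 → ξ₂ = (1·286.9 − 33.1)/1 = 253.8 kmol/h.
Outlet amounts (n = n₀ + Σ ν·ξ):
  F: 313.5 − 1(286.9) = 26.65
  H: 0 + 1(286.9) − 1(253.8) = 33.1
  E: 0 + 1(253.8) = 253.8

ξ₂ = 254 kmol/h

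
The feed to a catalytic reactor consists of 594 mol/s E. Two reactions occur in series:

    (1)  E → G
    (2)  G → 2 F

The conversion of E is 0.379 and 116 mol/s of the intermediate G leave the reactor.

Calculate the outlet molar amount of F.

Conversion of E: E consumed = 1ξ₁ = 0.379 × 594 → ξ₁ = 225.1 mol/s.
G balance: n_G = 0 + 1ξ₁ − 1ξ₂ = 116 → ξ₂ = (1·225.1 − 116)/1 = 109.1 mol/s.
Outlet amounts (n = n₀ + Σ ν·ξ):
  E: 594 − 1(225.1) = 368.9
  G: 0 + 1(225.1) − 1(109.1) = 116
  F: 0 + 2(109.1) = 218.3

218 mol/s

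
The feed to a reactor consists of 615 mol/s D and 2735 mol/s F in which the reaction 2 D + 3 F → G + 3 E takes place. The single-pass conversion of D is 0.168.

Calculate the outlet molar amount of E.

D reacted = 0.168 × 615 = 103.3 mol/s; ν_D = −2, so ξ = 103.3/2 = 51.66 mol/s.
Outlet amounts (n = n₀ + ν ξ):
  D: 615 − 2(51.66) = 511.7
  F: 2735 − 3(51.66) = 2580
  G: 0 + 1(51.66) = 51.66
  E: 0 + 3(51.66) = 155

155 mol/s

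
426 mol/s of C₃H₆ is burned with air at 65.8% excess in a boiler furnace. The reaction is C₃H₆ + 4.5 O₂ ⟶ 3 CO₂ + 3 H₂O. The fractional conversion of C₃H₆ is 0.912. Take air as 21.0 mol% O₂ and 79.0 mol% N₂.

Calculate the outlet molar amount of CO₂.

1170 mol/s

Stoichiometric O₂ = 4.5 × 426 = 1917 mol/s; O₂ fed = 1917 × 1.658 = 3178 mol/s.
N₂ fed = 3178 × 79/21 = 11960 mol/s.
Fuel reacted = 0.912 × 426 → ξ = 388.5 mol/s.
Outlet (n = n₀ + ν ξ):
  C₃H₆: 426 − 1(388.5) = 37.49
  O₂: 3178 − 4.5(388.5) = 1430
  N₂: 11960 (inert)
  CO₂: 0 + 3(388.5) = 1166
  H₂O: 0 + 3(388.5) = 1166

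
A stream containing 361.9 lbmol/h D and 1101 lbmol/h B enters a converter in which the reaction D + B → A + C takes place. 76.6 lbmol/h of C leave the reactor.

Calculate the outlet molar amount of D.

For C: n = n₀ + 1ξ → 76.6 = 0 + 1ξ, giving ξ = 76.6 lbmol/h.
Outlet amounts (n = n₀ + ν ξ):
  D: 361.9 − 1(76.6) = 285.3
  B: 1101 − 1(76.6) = 1024
  A: 0 + 1(76.6) = 76.6
  C: 0 + 1(76.6) = 76.6

285 lbmol/h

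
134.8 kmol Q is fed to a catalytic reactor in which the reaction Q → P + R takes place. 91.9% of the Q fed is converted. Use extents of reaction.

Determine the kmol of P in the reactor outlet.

124 kmol

Q reacted = 0.919 × 134.8 = 123.9 kmol; ν_Q = −1, so ξ = 123.9/1 = 123.9 kmol.
Outlet amounts (n = n₀ + ν ξ):
  Q: 134.8 − 1(123.9) = 10.92
  P: 0 + 1(123.9) = 123.9
  R: 0 + 1(123.9) = 123.9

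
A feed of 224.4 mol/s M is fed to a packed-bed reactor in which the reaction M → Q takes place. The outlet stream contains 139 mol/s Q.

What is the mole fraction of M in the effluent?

0.381

For Q: n = n₀ + 1ξ → 139 = 0 + 1ξ, giving ξ = 139 mol/s.
Outlet amounts (n = n₀ + ν ξ):
  M: 224.4 − 1(139) = 85.4
  Q: 0 + 1(139) = 139
Total out = 224.4 mol/s; y_M = 85.4 / 224.4 = 0.3806.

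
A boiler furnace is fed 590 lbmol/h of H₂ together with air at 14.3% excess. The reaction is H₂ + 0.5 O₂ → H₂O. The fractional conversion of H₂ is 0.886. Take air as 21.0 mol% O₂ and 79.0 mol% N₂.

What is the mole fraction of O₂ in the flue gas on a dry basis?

Stoichiometric O₂ = 0.5 × 590 = 295 lbmol/h; O₂ fed = 295 × 1.143 = 337.2 lbmol/h.
N₂ fed = 337.2 × 79/21 = 1268 lbmol/h.
Fuel reacted = 0.886 × 590 → ξ = 522.7 lbmol/h.
Outlet (n = n₀ + ν ξ):
  H₂: 590 − 1(522.7) = 67.26
  O₂: 337.2 − 0.5(522.7) = 75.81
  N₂: 1268 (inert)
  H₂O: 0 + 1(522.7) = 522.7
Dry total = 1412 lbmol/h; y_O₂ (dry) = 75.81 / 1412 = 0.05371.

0.0537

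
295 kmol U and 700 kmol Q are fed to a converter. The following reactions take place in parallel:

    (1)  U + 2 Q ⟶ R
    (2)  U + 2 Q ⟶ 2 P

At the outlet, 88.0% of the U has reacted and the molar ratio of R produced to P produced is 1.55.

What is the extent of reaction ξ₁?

Conversion of U: U consumed = 0.88 × 295 = 259.6 kmol = 1ξ₁ + 1ξ₂.
Selectivity: 1ξ₁ / (2ξ₂) = 1.55 → ξ₁ = 3.1 ξ₂.
Substitute: (1·3.1 + 1) ξ₂ = 259.6 → ξ₂ = 63.32 kmol, ξ₁ = 196.3 kmol.
Outlet amounts (n = n₀ + Σ ν·ξ):
  U: 295 − 1(196.3) − 1(63.32) = 35.4
  Q: 700 − 2(196.3) − 2(63.32) = 180.8
  R: 0 + 1(196.3) = 196.3
  P: 0 + 2(63.32) = 126.6

ξ₁ = 196 kmol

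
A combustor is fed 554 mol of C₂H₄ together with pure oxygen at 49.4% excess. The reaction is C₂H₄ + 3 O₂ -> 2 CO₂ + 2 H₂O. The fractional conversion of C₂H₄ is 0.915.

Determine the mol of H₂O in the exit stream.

Stoichiometric O₂ = 3 × 554 = 1662 mol; O₂ fed = 1662 × 1.494 = 2483 mol.
Fuel reacted = 0.915 × 554 → ξ = 506.9 mol.
Outlet (n = n₀ + ν ξ):
  C₂H₄: 554 − 1(506.9) = 47.09
  O₂: 2483 − 3(506.9) = 962.3
  CO₂: 0 + 2(506.9) = 1014
  H₂O: 0 + 2(506.9) = 1014

1010 mol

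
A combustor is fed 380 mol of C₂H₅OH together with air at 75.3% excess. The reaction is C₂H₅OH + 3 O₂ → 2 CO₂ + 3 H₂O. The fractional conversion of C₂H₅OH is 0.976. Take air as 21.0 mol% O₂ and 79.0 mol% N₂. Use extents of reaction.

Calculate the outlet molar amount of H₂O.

Stoichiometric O₂ = 3 × 380 = 1140 mol; O₂ fed = 1140 × 1.753 = 1998 mol.
N₂ fed = 1998 × 79/21 = 7518 mol.
Fuel reacted = 0.976 × 380 → ξ = 370.9 mol.
Outlet (n = n₀ + ν ξ):
  C₂H₅OH: 380 − 1(370.9) = 9.12
  O₂: 1998 − 3(370.9) = 885.8
  N₂: 7518 (inert)
  CO₂: 0 + 2(370.9) = 741.8
  H₂O: 0 + 3(370.9) = 1113

1110 mol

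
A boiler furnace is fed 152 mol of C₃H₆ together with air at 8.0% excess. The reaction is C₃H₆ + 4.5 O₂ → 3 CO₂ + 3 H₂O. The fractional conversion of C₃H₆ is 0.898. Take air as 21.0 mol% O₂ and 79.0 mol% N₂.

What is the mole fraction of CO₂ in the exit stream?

Stoichiometric O₂ = 4.5 × 152 = 684 mol; O₂ fed = 684 × 1.080 = 738.7 mol.
N₂ fed = 738.7 × 79/21 = 2779 mol.
Fuel reacted = 0.898 × 152 → ξ = 136.5 mol.
Outlet (n = n₀ + ν ξ):
  C₃H₆: 152 − 1(136.5) = 15.5
  O₂: 738.7 − 4.5(136.5) = 124.5
  N₂: 2779 (inert)
  CO₂: 0 + 3(136.5) = 409.5
  H₂O: 0 + 3(136.5) = 409.5
Total out = 3738 mol; y_CO₂ = 409.5 / 3738 = 0.1095.

0.11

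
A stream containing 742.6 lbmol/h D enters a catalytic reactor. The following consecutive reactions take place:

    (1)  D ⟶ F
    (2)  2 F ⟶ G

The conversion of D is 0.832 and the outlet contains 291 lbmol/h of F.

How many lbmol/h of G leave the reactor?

163 lbmol/h

Conversion of D: D consumed = 1ξ₁ = 0.832 × 742.6 → ξ₁ = 617.8 lbmol/h.
F balance: n_F = 0 + 1ξ₁ − 2ξ₂ = 291 → ξ₂ = (1·617.8 − 291)/2 = 163.4 lbmol/h.
Outlet amounts (n = n₀ + Σ ν·ξ):
  D: 742.6 − 1(617.8) = 124.8
  F: 0 + 1(617.8) − 2(163.4) = 291
  G: 0 + 1(163.4) = 163.4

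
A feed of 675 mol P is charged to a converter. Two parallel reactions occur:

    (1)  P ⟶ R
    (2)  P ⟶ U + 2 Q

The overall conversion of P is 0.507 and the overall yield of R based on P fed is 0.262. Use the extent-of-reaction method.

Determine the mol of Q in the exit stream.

331 mol

Yield of R: 1ξ₁ / 675 = 0.262 → ξ₁ = 176.8 mol.
Conversion of P: 1ξ₁ + 1ξ₂ = 0.507 × 675 = 342.2 → ξ₂ = 165.4 mol.
Outlet amounts (n = n₀ + Σ ν·ξ):
  P: 675 − 1(176.8) − 1(165.4) = 332.8
  R: 0 + 1(176.8) = 176.8
  U: 0 + 1(165.4) = 165.4
  Q: 0 + 2(165.4) = 330.8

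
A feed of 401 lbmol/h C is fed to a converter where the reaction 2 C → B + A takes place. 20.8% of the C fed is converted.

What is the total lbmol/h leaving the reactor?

C reacted = 0.208 × 401 = 83.41 lbmol/h; ν_C = −2, so ξ = 83.41/2 = 41.7 lbmol/h.
Outlet amounts (n = n₀ + ν ξ):
  C: 401 − 2(41.7) = 317.6
  B: 0 + 1(41.7) = 41.7
  A: 0 + 1(41.7) = 41.7
Total out = 317.6 + 41.7 + 41.7 = 401 lbmol/h.

401 lbmol/h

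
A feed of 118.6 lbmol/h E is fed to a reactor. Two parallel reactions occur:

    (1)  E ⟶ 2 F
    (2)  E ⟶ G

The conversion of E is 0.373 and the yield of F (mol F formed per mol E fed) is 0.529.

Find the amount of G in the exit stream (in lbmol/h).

Yield of F: 2ξ₁ / 118.6 = 0.529 → ξ₁ = 31.37 lbmol/h.
Conversion of E: 1ξ₁ + 1ξ₂ = 0.373 × 118.6 = 44.24 → ξ₂ = 12.87 lbmol/h.
Outlet amounts (n = n₀ + Σ ν·ξ):
  E: 118.6 − 1(31.37) − 1(12.87) = 74.36
  F: 0 + 2(31.37) = 62.74
  G: 0 + 1(12.87) = 12.87

12.9 lbmol/h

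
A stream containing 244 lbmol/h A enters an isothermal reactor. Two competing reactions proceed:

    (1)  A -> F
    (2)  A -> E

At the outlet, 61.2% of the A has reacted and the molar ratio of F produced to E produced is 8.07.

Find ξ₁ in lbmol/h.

ξ₁ = 133 lbmol/h

Conversion of A: A consumed = 0.612 × 244 = 149.3 lbmol/h = 1ξ₁ + 1ξ₂.
Selectivity: 1ξ₁ / (1ξ₂) = 8.07 → ξ₁ = 8.07 ξ₂.
Substitute: (1·8.07 + 1) ξ₂ = 149.3 → ξ₂ = 16.46 lbmol/h, ξ₁ = 132.9 lbmol/h.
Outlet amounts (n = n₀ + Σ ν·ξ):
  A: 244 − 1(132.9) − 1(16.46) = 94.67
  F: 0 + 1(132.9) = 132.9
  E: 0 + 1(16.46) = 16.46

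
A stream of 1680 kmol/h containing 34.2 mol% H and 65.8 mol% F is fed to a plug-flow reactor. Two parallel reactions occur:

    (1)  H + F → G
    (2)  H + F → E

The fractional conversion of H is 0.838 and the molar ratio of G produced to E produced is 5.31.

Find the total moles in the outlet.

1200 kmol/h

Conversion of H: H consumed = 0.838 × 574.6 = 481.5 kmol/h = 1ξ₁ + 1ξ₂.
Selectivity: 1ξ₁ / (1ξ₂) = 5.31 → ξ₁ = 5.31 ξ₂.
Substitute: (1·5.31 + 1) ξ₂ = 481.5 → ξ₂ = 76.3 kmol/h, ξ₁ = 405.2 kmol/h.
Outlet amounts (n = n₀ + Σ ν·ξ):
  H: 574.6 − 1(405.2) − 1(76.3) = 93.08
  F: 1105 − 1(405.2) − 1(76.3) = 624
  G: 0 + 1(405.2) = 405.2
  E: 0 + 1(76.3) = 76.3
Total out = 93.08 + 624 + 405.2 + 76.3 = 1199 kmol/h.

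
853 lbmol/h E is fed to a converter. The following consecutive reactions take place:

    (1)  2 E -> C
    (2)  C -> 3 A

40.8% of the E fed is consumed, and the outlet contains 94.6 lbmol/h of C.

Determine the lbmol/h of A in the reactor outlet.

238 lbmol/h

Conversion of E: E consumed = 2ξ₁ = 0.408 × 853 → ξ₁ = 174 lbmol/h.
C balance: n_C = 0 + 1ξ₁ − 1ξ₂ = 94.6 → ξ₂ = (1·174 − 94.6)/1 = 79.41 lbmol/h.
Outlet amounts (n = n₀ + Σ ν·ξ):
  E: 853 − 2(174) = 505
  C: 0 + 1(174) − 1(79.41) = 94.6
  A: 0 + 3(79.41) = 238.2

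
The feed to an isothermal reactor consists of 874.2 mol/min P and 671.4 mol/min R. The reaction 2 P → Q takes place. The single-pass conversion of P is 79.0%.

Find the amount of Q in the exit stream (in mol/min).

345 mol/min

P reacted = 0.79 × 874.2 = 690.6 mol/min; ν_P = −2, so ξ = 690.6/2 = 345.3 mol/min.
Outlet amounts (n = n₀ + ν ξ):
  P: 874.2 − 2(345.3) = 183.6
  Q: 0 + 1(345.3) = 345.3
  R: 671.4 (inert)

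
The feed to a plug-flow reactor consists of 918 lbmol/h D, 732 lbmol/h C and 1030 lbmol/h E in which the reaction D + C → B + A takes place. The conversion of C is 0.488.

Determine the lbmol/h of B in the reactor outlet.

357 lbmol/h

C reacted = 0.488 × 732 = 357.2 lbmol/h; ν_C = −1, so ξ = 357.2/1 = 357.2 lbmol/h.
Outlet amounts (n = n₀ + ν ξ):
  D: 918 − 1(357.2) = 560.8
  C: 732 − 1(357.2) = 374.8
  B: 0 + 1(357.2) = 357.2
  A: 0 + 1(357.2) = 357.2
  E: 1030 (inert)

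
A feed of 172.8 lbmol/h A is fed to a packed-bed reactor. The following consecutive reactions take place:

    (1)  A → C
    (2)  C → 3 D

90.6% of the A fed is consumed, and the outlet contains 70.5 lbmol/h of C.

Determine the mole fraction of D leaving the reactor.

0.749

Conversion of A: A consumed = 1ξ₁ = 0.906 × 172.8 → ξ₁ = 156.6 lbmol/h.
C balance: n_C = 0 + 1ξ₁ − 1ξ₂ = 70.5 → ξ₂ = (1·156.6 − 70.5)/1 = 86.06 lbmol/h.
Outlet amounts (n = n₀ + Σ ν·ξ):
  A: 172.8 − 1(156.6) = 16.24
  C: 0 + 1(156.6) − 1(86.06) = 70.5
  D: 0 + 3(86.06) = 258.2
Total out = 344.9 lbmol/h; y_D = 258.2 / 344.9 = 0.7485.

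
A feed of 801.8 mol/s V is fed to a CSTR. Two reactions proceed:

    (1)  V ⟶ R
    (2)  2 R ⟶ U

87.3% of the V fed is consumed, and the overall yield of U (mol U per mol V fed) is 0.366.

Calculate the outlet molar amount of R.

Conversion of V: V consumed = 1ξ₁ = 0.873 × 801.8 → ξ₁ = 700 mol/s.
Yield of U: 1ξ₂ / 801.8 = 0.366 → ξ₂ = 293.5 mol/s.
Outlet amounts (n = n₀ + Σ ν·ξ):
  V: 801.8 − 1(700) = 101.8
  R: 0 + 1(700) − 2(293.5) = 113.1
  U: 0 + 1(293.5) = 293.5

113 mol/s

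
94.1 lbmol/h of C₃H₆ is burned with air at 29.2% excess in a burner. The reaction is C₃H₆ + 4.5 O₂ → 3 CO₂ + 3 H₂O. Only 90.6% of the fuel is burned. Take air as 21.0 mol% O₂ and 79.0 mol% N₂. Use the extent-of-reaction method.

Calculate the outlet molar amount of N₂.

Stoichiometric O₂ = 4.5 × 94.1 = 423.4 lbmol/h; O₂ fed = 423.4 × 1.292 = 547.1 lbmol/h.
N₂ fed = 547.1 × 79/21 = 2058 lbmol/h.
Fuel reacted = 0.906 × 94.1 → ξ = 85.25 lbmol/h.
Outlet (n = n₀ + ν ξ):
  C₃H₆: 94.1 − 1(85.25) = 8.845
  O₂: 547.1 − 4.5(85.25) = 163.5
  N₂: 2058 (inert)
  CO₂: 0 + 3(85.25) = 255.8
  H₂O: 0 + 3(85.25) = 255.8

2060 lbmol/h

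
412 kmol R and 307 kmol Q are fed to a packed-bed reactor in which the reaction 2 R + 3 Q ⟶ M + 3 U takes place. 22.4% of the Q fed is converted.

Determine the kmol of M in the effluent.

22.9 kmol

Q reacted = 0.224 × 307 = 68.77 kmol; ν_Q = −3, so ξ = 68.77/3 = 22.92 kmol.
Outlet amounts (n = n₀ + ν ξ):
  R: 412 − 2(22.92) = 366.2
  Q: 307 − 3(22.92) = 238.2
  M: 0 + 1(22.92) = 22.92
  U: 0 + 3(22.92) = 68.77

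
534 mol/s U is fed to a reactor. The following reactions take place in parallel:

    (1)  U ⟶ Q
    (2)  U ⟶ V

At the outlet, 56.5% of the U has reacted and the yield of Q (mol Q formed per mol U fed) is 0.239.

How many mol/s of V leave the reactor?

174 mol/s

Yield of Q: 1ξ₁ / 534 = 0.239 → ξ₁ = 127.6 mol/s.
Conversion of U: 1ξ₁ + 1ξ₂ = 0.565 × 534 = 301.7 → ξ₂ = 174.1 mol/s.
Outlet amounts (n = n₀ + Σ ν·ξ):
  U: 534 − 1(127.6) − 1(174.1) = 232.3
  Q: 0 + 1(127.6) = 127.6
  V: 0 + 1(174.1) = 174.1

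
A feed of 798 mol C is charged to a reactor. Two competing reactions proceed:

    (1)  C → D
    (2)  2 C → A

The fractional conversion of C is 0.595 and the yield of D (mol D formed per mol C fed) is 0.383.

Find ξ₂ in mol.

Yield of D: 1ξ₁ / 798 = 0.383 → ξ₁ = 305.6 mol.
Conversion of C: 1ξ₁ + 2ξ₂ = 0.595 × 798 = 474.8 → ξ₂ = 84.59 mol.
Outlet amounts (n = n₀ + Σ ν·ξ):
  C: 798 − 1(305.6) − 2(84.59) = 323.2
  D: 0 + 1(305.6) = 305.6
  A: 0 + 1(84.59) = 84.59

ξ₂ = 84.6 mol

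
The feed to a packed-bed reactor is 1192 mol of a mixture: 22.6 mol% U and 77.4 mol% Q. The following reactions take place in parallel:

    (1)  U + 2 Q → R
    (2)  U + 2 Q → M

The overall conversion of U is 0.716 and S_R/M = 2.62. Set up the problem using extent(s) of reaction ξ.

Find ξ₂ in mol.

Conversion of U: U consumed = 0.716 × 269.4 = 192.9 mol = 1ξ₁ + 1ξ₂.
Selectivity: 1ξ₁ / (1ξ₂) = 2.62 → ξ₁ = 2.62 ξ₂.
Substitute: (1·2.62 + 1) ξ₂ = 192.9 → ξ₂ = 53.28 mol, ξ₁ = 139.6 mol.
Outlet amounts (n = n₀ + Σ ν·ξ):
  U: 269.4 − 1(139.6) − 1(53.28) = 76.51
  Q: 922.6 − 2(139.6) − 2(53.28) = 536.8
  R: 0 + 1(139.6) = 139.6
  M: 0 + 1(53.28) = 53.28

ξ₂ = 53.3 mol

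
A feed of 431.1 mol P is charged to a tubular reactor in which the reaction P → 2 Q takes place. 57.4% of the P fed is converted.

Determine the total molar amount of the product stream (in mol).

679 mol

P reacted = 0.574 × 431.1 = 247.5 mol; ν_P = −1, so ξ = 247.5/1 = 247.5 mol.
Outlet amounts (n = n₀ + ν ξ):
  P: 431.1 − 1(247.5) = 183.6
  Q: 0 + 2(247.5) = 494.9
Total out = 183.6 + 494.9 = 678.6 mol.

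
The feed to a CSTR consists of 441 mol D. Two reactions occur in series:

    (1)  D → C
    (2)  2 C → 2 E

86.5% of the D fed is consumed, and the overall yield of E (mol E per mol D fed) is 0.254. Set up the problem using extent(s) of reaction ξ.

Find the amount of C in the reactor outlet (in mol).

Conversion of D: D consumed = 1ξ₁ = 0.865 × 441 → ξ₁ = 381.5 mol.
Yield of E: 2ξ₂ / 441 = 0.254 → ξ₂ = 56.01 mol.
Outlet amounts (n = n₀ + Σ ν·ξ):
  D: 441 − 1(381.5) = 59.54
  C: 0 + 1(381.5) − 2(56.01) = 269.5
  E: 0 + 2(56.01) = 112

269 mol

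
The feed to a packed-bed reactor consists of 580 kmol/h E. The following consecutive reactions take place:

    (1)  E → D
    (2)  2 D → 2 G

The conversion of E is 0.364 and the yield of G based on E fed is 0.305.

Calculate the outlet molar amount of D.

34.2 kmol/h

Conversion of E: E consumed = 1ξ₁ = 0.364 × 580 → ξ₁ = 211.1 kmol/h.
Yield of G: 2ξ₂ / 580 = 0.305 → ξ₂ = 88.45 kmol/h.
Outlet amounts (n = n₀ + Σ ν·ξ):
  E: 580 − 1(211.1) = 368.9
  D: 0 + 1(211.1) − 2(88.45) = 34.22
  G: 0 + 2(88.45) = 176.9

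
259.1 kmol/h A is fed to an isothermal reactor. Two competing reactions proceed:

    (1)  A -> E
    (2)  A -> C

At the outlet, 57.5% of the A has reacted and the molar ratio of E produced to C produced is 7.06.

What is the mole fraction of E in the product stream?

0.504

Conversion of A: A consumed = 0.575 × 259.1 = 149 kmol/h = 1ξ₁ + 1ξ₂.
Selectivity: 1ξ₁ / (1ξ₂) = 7.06 → ξ₁ = 7.06 ξ₂.
Substitute: (1·7.06 + 1) ξ₂ = 149 → ξ₂ = 18.48 kmol/h, ξ₁ = 130.5 kmol/h.
Outlet amounts (n = n₀ + Σ ν·ξ):
  A: 259.1 − 1(130.5) − 1(18.48) = 110.1
  E: 0 + 1(130.5) = 130.5
  C: 0 + 1(18.48) = 18.48
Total out = 259.1 kmol/h; y_E = 130.5 / 259.1 = 0.5037.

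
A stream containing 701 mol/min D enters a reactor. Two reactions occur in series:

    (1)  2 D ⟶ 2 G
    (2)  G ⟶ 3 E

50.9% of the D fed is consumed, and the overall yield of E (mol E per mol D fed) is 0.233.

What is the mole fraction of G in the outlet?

0.373

Conversion of D: D consumed = 2ξ₁ = 0.509 × 701 → ξ₁ = 178.4 mol/min.
Yield of E: 3ξ₂ / 701 = 0.233 → ξ₂ = 54.44 mol/min.
Outlet amounts (n = n₀ + Σ ν·ξ):
  D: 701 − 2(178.4) = 344.2
  G: 0 + 2(178.4) − 1(54.44) = 302.4
  E: 0 + 3(54.44) = 163.3
Total out = 809.9 mol/min; y_G = 302.4 / 809.9 = 0.3733.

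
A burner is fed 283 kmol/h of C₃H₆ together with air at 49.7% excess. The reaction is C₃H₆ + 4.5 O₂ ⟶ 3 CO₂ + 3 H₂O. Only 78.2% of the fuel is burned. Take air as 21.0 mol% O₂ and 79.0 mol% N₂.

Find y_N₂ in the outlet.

0.757

Stoichiometric O₂ = 4.5 × 283 = 1274 kmol/h; O₂ fed = 1274 × 1.497 = 1906 kmol/h.
N₂ fed = 1906 × 79/21 = 7172 kmol/h.
Fuel reacted = 0.782 × 283 → ξ = 221.3 kmol/h.
Outlet (n = n₀ + ν ξ):
  C₃H₆: 283 − 1(221.3) = 61.69
  O₂: 1906 − 4.5(221.3) = 910.6
  N₂: 7172 (inert)
  CO₂: 0 + 3(221.3) = 663.9
  H₂O: 0 + 3(221.3) = 663.9
Total out = 9472 kmol/h; y_N₂ = 7172 / 9472 = 0.7572.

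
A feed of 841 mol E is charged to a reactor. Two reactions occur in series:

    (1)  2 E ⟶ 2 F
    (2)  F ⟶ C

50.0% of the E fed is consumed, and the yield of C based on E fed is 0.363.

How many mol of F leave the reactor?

Conversion of E: E consumed = 2ξ₁ = 0.5 × 841 → ξ₁ = 210.2 mol.
Yield of C: 1ξ₂ / 841 = 0.363 → ξ₂ = 305.3 mol.
Outlet amounts (n = n₀ + Σ ν·ξ):
  E: 841 − 2(210.2) = 420.5
  F: 0 + 2(210.2) − 1(305.3) = 115.2
  C: 0 + 1(305.3) = 305.3

115 mol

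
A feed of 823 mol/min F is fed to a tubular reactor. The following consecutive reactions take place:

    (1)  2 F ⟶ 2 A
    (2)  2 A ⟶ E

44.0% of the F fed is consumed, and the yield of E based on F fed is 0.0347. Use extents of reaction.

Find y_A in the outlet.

0.384

Conversion of F: F consumed = 2ξ₁ = 0.44 × 823 → ξ₁ = 181.1 mol/min.
Yield of E: 1ξ₂ / 823 = 0.0347 → ξ₂ = 28.56 mol/min.
Outlet amounts (n = n₀ + Σ ν·ξ):
  F: 823 − 2(181.1) = 460.9
  A: 0 + 2(181.1) − 2(28.56) = 305
  E: 0 + 1(28.56) = 28.56
Total out = 794.4 mol/min; y_A = 305 / 794.4 = 0.3839.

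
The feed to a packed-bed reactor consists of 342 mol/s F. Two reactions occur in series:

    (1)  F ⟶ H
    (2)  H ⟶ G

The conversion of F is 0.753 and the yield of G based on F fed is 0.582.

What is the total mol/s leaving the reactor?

Conversion of F: F consumed = 1ξ₁ = 0.753 × 342 → ξ₁ = 257.5 mol/s.
Yield of G: 1ξ₂ / 342 = 0.582 → ξ₂ = 199 mol/s.
Outlet amounts (n = n₀ + Σ ν·ξ):
  F: 342 − 1(257.5) = 84.47
  H: 0 + 1(257.5) − 1(199) = 58.48
  G: 0 + 1(199) = 199
Total out = 84.47 + 58.48 + 199 = 342 mol/s.

342 mol/s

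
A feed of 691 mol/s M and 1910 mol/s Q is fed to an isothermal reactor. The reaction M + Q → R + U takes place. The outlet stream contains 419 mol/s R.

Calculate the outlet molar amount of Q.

1490 mol/s

For R: n = n₀ + 1ξ → 419 = 0 + 1ξ, giving ξ = 419 mol/s.
Outlet amounts (n = n₀ + ν ξ):
  M: 691 − 1(419) = 272
  Q: 1910 − 1(419) = 1491
  R: 0 + 1(419) = 419
  U: 0 + 1(419) = 419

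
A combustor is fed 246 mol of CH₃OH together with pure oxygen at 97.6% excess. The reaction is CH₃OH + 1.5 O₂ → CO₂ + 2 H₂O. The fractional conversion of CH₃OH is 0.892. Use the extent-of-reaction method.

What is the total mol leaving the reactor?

1080 mol

Stoichiometric O₂ = 1.5 × 246 = 369 mol; O₂ fed = 369 × 1.976 = 729.1 mol.
Fuel reacted = 0.892 × 246 → ξ = 219.4 mol.
Outlet (n = n₀ + ν ξ):
  CH₃OH: 246 − 1(219.4) = 26.57
  O₂: 729.1 − 1.5(219.4) = 400
  CO₂: 0 + 1(219.4) = 219.4
  H₂O: 0 + 2(219.4) = 438.9
Total out = 26.57 + 400 + 219.4 + 438.9 = 1085 mol.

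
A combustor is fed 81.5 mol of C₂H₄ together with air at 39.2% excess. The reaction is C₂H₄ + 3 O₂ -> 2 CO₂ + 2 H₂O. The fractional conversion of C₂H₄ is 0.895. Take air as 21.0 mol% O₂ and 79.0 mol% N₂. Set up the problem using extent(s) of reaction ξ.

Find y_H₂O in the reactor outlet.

0.0857

Stoichiometric O₂ = 3 × 81.5 = 244.5 mol; O₂ fed = 244.5 × 1.392 = 340.3 mol.
N₂ fed = 340.3 × 79/21 = 1280 mol.
Fuel reacted = 0.895 × 81.5 → ξ = 72.94 mol.
Outlet (n = n₀ + ν ξ):
  C₂H₄: 81.5 − 1(72.94) = 8.558
  O₂: 340.3 − 3(72.94) = 121.5
  N₂: 1280 (inert)
  CO₂: 0 + 2(72.94) = 145.9
  H₂O: 0 + 2(72.94) = 145.9
Total out = 1702 mol; y_H₂O = 145.9 / 1702 = 0.0857.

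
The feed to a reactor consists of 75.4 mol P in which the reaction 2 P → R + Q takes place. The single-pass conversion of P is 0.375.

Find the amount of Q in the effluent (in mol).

P reacted = 0.375 × 75.4 = 28.28 mol; ν_P = −2, so ξ = 28.28/2 = 14.14 mol.
Outlet amounts (n = n₀ + ν ξ):
  P: 75.4 − 2(14.14) = 47.12
  R: 0 + 1(14.14) = 14.14
  Q: 0 + 1(14.14) = 14.14

14.1 mol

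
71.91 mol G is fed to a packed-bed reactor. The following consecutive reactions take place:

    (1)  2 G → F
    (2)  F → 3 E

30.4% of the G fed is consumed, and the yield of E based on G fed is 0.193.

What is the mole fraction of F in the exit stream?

0.0898

Conversion of G: G consumed = 2ξ₁ = 0.304 × 71.91 → ξ₁ = 10.93 mol.
Yield of E: 3ξ₂ / 71.91 = 0.193 → ξ₂ = 4.626 mol.
Outlet amounts (n = n₀ + Σ ν·ξ):
  G: 71.91 − 2(10.93) = 50.05
  F: 0 + 1(10.93) − 1(4.626) = 6.304
  E: 0 + 3(4.626) = 13.88
Total out = 70.23 mol; y_F = 6.304 / 70.23 = 0.08976.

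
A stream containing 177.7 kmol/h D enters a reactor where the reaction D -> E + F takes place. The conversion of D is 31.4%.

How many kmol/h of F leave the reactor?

55.8 kmol/h

D reacted = 0.314 × 177.7 = 55.8 kmol/h; ν_D = −1, so ξ = 55.8/1 = 55.8 kmol/h.
Outlet amounts (n = n₀ + ν ξ):
  D: 177.7 − 1(55.8) = 121.9
  E: 0 + 1(55.8) = 55.8
  F: 0 + 1(55.8) = 55.8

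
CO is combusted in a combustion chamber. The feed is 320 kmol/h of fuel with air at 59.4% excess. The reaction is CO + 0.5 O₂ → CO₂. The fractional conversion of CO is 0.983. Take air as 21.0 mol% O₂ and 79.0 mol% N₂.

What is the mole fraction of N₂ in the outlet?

Stoichiometric O₂ = 0.5 × 320 = 160 kmol/h; O₂ fed = 160 × 1.594 = 255 kmol/h.
N₂ fed = 255 × 79/21 = 959.4 kmol/h.
Fuel reacted = 0.983 × 320 → ξ = 314.6 kmol/h.
Outlet (n = n₀ + ν ξ):
  CO: 320 − 1(314.6) = 5.44
  O₂: 255 − 0.5(314.6) = 97.76
  N₂: 959.4 (inert)
  CO₂: 0 + 1(314.6) = 314.6
Total out = 1377 kmol/h; y_N₂ = 959.4 / 1377 = 0.6967.

0.697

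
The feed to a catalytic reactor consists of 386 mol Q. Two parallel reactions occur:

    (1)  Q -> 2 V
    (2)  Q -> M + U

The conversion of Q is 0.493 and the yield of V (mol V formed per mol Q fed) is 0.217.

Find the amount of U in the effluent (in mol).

Yield of V: 2ξ₁ / 386 = 0.217 → ξ₁ = 41.88 mol.
Conversion of Q: 1ξ₁ + 1ξ₂ = 0.493 × 386 = 190.3 → ξ₂ = 148.4 mol.
Outlet amounts (n = n₀ + Σ ν·ξ):
  Q: 386 − 1(41.88) − 1(148.4) = 195.7
  V: 0 + 2(41.88) = 83.76
  M: 0 + 1(148.4) = 148.4
  U: 0 + 1(148.4) = 148.4

148 mol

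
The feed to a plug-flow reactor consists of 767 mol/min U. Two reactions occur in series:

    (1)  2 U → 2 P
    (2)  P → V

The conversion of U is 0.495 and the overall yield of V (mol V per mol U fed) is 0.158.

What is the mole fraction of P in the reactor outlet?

0.337

Conversion of U: U consumed = 2ξ₁ = 0.495 × 767 → ξ₁ = 189.8 mol/min.
Yield of V: 1ξ₂ / 767 = 0.158 → ξ₂ = 121.2 mol/min.
Outlet amounts (n = n₀ + Σ ν·ξ):
  U: 767 − 2(189.8) = 387.3
  P: 0 + 2(189.8) − 1(121.2) = 258.5
  V: 0 + 1(121.2) = 121.2
Total out = 767 mol/min; y_P = 258.5 / 767 = 0.337.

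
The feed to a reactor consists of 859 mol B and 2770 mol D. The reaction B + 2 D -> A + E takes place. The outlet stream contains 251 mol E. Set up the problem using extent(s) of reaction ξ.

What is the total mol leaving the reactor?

For E: n = n₀ + 1ξ → 251 = 0 + 1ξ, giving ξ = 251 mol.
Outlet amounts (n = n₀ + ν ξ):
  B: 859 − 1(251) = 608
  D: 2770 − 2(251) = 2268
  A: 0 + 1(251) = 251
  E: 0 + 1(251) = 251
Total out = 608 + 2268 + 251 + 251 = 3378 mol.

3380 mol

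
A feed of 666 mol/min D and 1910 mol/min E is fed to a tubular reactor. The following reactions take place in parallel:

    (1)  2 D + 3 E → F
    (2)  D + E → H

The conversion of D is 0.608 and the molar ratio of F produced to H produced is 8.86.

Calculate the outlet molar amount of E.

1310 mol/min

Conversion of D: D consumed = 0.608 × 666 = 404.9 mol/min = 2ξ₁ + 1ξ₂.
Selectivity: 1ξ₁ / (1ξ₂) = 8.86 → ξ₁ = 8.86 ξ₂.
Substitute: (2·8.86 + 1) ξ₂ = 404.9 → ξ₂ = 21.63 mol/min, ξ₁ = 191.6 mol/min.
Outlet amounts (n = n₀ + Σ ν·ξ):
  D: 666 − 2(191.6) − 1(21.63) = 261.1
  E: 1910 − 3(191.6) − 1(21.63) = 1313
  F: 0 + 1(191.6) = 191.6
  H: 0 + 1(21.63) = 21.63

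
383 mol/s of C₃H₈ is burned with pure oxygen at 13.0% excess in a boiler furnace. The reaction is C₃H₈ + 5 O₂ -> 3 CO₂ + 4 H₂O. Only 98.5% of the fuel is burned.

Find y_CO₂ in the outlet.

0.387

Stoichiometric O₂ = 5 × 383 = 1915 mol/s; O₂ fed = 1915 × 1.130 = 2164 mol/s.
Fuel reacted = 0.985 × 383 → ξ = 377.3 mol/s.
Outlet (n = n₀ + ν ξ):
  C₃H₈: 383 − 1(377.3) = 5.745
  O₂: 2164 − 5(377.3) = 277.7
  CO₂: 0 + 3(377.3) = 1132
  H₂O: 0 + 4(377.3) = 1509
Total out = 2924 mol/s; y_CO₂ = 1132 / 2924 = 0.387.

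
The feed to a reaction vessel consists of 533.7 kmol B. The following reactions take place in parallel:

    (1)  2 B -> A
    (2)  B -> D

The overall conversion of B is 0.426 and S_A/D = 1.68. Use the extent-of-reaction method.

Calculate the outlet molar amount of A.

87.6 kmol

Conversion of B: B consumed = 0.426 × 533.7 = 227.4 kmol = 2ξ₁ + 1ξ₂.
Selectivity: 1ξ₁ / (1ξ₂) = 1.68 → ξ₁ = 1.68 ξ₂.
Substitute: (2·1.68 + 1) ξ₂ = 227.4 → ξ₂ = 52.15 kmol, ξ₁ = 87.61 kmol.
Outlet amounts (n = n₀ + Σ ν·ξ):
  B: 533.7 − 2(87.61) − 1(52.15) = 306.3
  A: 0 + 1(87.61) = 87.61
  D: 0 + 1(52.15) = 52.15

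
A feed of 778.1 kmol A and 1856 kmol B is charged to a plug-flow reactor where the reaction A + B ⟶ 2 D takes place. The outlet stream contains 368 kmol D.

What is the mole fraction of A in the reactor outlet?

For D: n = n₀ + 2ξ → 368 = 0 + 2ξ, giving ξ = 184 kmol.
Outlet amounts (n = n₀ + ν ξ):
  A: 778.1 − 1(184) = 594.1
  B: 1856 − 1(184) = 1672
  D: 0 + 2(184) = 368
Total out = 2634 kmol; y_A = 594.1 / 2634 = 0.2255.

0.226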